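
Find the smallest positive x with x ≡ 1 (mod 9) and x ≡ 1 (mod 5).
1

Using Chinese Remainder Theorem:
M = 9 × 5 = 45
M1 = 5, M2 = 9
y1 = 5^(-1) mod 9 = 2
y2 = 9^(-1) mod 5 = 4
x = (1×5×2 + 1×9×4) mod 45 = 1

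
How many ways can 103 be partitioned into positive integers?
271248950

p(n) counts ways to write n as a sum of positive integers (order ignored).
Euler's pentagonal recurrence: p(k) = p(k-1) + p(k-2) - p(k-5) - p(k-7) + p(k-12) + p(k-15) - ... (offsets j(3j∓1)/2, signs ++--, p(0)=1, p(<0)=0).
DP table for k = 0..102: p(0)=1, p(1)=1, p(2)=2, p(3)=3, p(4)=5, p(5)=7, p(6)=11, p(7)=15, p(8)=22, p(9)=30, p(10)=42, p(11)=56, p(12)=77, p(13)=101, p(14)=135, p(15)=176, p(16)=231, p(17)=297, p(18)=385, p(19)=490, p(20)=627, p(21)=792, p(22)=1002, p(23)=1255, p(24)=1575, p(25)=1958, p(26)=2436, p(27)=3010, p(28)=3718, p(29)=4565, p(30)=5604, p(31)=6842, p(32)=8349, p(33)=10143, p(34)=12310, p(35)=14883, p(36)=17977, p(37)=21637, p(38)=26015, p(39)=31185, p(40)=37338, p(41)=44583, p(42)=53174, p(43)=63261, p(44)=75175, p(45)=89134, p(46)=105558, p(47)=124754, p(48)=147273, p(49)=173525, p(50)=204226, p(51)=239943, p(52)=281589, p(53)=329931, p(54)=386155, p(55)=451276, p(56)=526823, p(57)=614154, p(58)=715220, p(59)=831820, p(60)=966467, p(61)=1121505, p(62)=1300156, p(63)=1505499, p(64)=1741630, p(65)=2012558, p(66)=2323520, p(67)=2679689, p(68)=3087735, p(69)=3554345, p(70)=4087968, p(71)=4697205, p(72)=5392783, p(73)=6185689, p(74)=7089500, p(75)=8118264, p(76)=9289091, p(77)=10619863, p(78)=12132164, p(79)=13848650, p(80)=15796476, p(81)=18004327, p(82)=20506255, p(83)=23338469, p(84)=26543660, p(85)=30167357, p(86)=34262962, p(87)=38887673, p(88)=44108109, p(89)=49995925, p(90)=56634173, p(91)=64112359, p(92)=72533807, p(93)=82010177, p(94)=92669720, p(95)=104651419, p(96)=118114304, p(97)=133230930, p(98)=150198136, p(99)=169229875, p(100)=190569292, p(101)=214481126, p(102)=241265379.
Final step: p(103) = p(102) + p(101) - p(98) - p(96) + p(91) + p(88) - p(81) - p(77) + p(68) + p(63) - p(52) - p(46) + p(33) + p(26) - p(11) - p(3)
= 241265379 + 214481126 - 150198136 - 118114304 + 64112359 + 44108109 - 18004327 - 10619863 + 3087735 + 1505499 - 281589 - 105558 + 10143 + 2436 - 56 - 3
= 271248950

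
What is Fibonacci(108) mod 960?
336

Matrix identity: Q^n = [[F_(n+1), F_n], [F_n, F_(n-1)]] with Q = [[1,1],[1,0]].
n = 108 = 1101100₂. Square-and-multiply, entries mod 960:
Q^1 = [[1,1],[1,0]]
Q^3 = (Q^1)²·Q = [[3,2],[2,1]]
Q^6 = (Q^3)² = [[13,8],[8,5]]
Q^13 = (Q^6)²·Q = [[377,233],[233,144]]
Q^27 = (Q^13)²·Q = [[51,578],[578,433]]
Q^54 = (Q^27)² = [[685,392],[392,293]]
Q^108 = (Q^54)² = [[809,336],[336,473]]
F_108 mod 960 = Q^108[0][1] = 336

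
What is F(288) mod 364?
112

Matrix identity: Q^n = [[F_(n+1), F_n], [F_n, F_(n-1)]] with Q = [[1,1],[1,0]].
n = 288 = 100100000₂. Square-and-multiply, entries mod 364:
Q^1 = [[1,1],[1,0]]
Q^2 = (Q^1)² = [[2,1],[1,1]]
Q^4 = (Q^2)² = [[5,3],[3,2]]
Q^9 = (Q^4)²·Q = [[55,34],[34,21]]
Q^18 = (Q^9)² = [[177,36],[36,141]]
Q^36 = (Q^18)² = [[229,164],[164,65]]
Q^72 = (Q^36)² = [[349,168],[168,181]]
Q^144 = (Q^72)² = [[57,224],[224,197]]
Q^288 = (Q^144)² = [[281,112],[112,169]]
F_288 mod 364 = Q^288[0][1] = 112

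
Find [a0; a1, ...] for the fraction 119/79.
[1; 1, 1, 39]

Euclidean algorithm steps:
119 = 1 × 79 + 40
79 = 1 × 40 + 39
40 = 1 × 39 + 1
39 = 39 × 1 + 0
Continued fraction: [1; 1, 1, 39]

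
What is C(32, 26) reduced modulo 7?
0

Using Lucas' theorem:
Write n=32 and k=26 in base 7:
n in base 7: [4, 4]
k in base 7: [3, 5]
C(32,26) mod 7 = ∏ C(n_i, k_i) mod 7
Digit binomials (mod 7): C(4,3) = 4; C(4,5) = 0 (k_i > n_i)
Product: 4 × 0 = 0 ≡ 0 (mod 7)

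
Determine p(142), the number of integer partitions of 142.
18440293320

p(n) counts ways to write n as a sum of positive integers (order ignored).
Euler's pentagonal recurrence: p(k) = p(k-1) + p(k-2) - p(k-5) - p(k-7) + p(k-12) + p(k-15) - ... (offsets j(3j∓1)/2, signs ++--, p(0)=1, p(<0)=0).
DP table for k = 0..141: p(0)=1, p(1)=1, p(2)=2, p(3)=3, p(4)=5, p(5)=7, p(6)=11, p(7)=15, p(8)=22, p(9)=30, p(10)=42, p(11)=56, p(12)=77, p(13)=101, p(14)=135, p(15)=176, p(16)=231, p(17)=297, p(18)=385, p(19)=490, p(20)=627, p(21)=792, p(22)=1002, p(23)=1255, p(24)=1575, p(25)=1958, p(26)=2436, p(27)=3010, p(28)=3718, p(29)=4565, p(30)=5604, p(31)=6842, p(32)=8349, p(33)=10143, p(34)=12310, p(35)=14883, p(36)=17977, p(37)=21637, p(38)=26015, p(39)=31185, p(40)=37338, p(41)=44583, p(42)=53174, p(43)=63261, p(44)=75175, p(45)=89134, p(46)=105558, p(47)=124754, p(48)=147273, p(49)=173525, p(50)=204226, p(51)=239943, p(52)=281589, p(53)=329931, p(54)=386155, p(55)=451276, p(56)=526823, p(57)=614154, p(58)=715220, p(59)=831820, p(60)=966467, p(61)=1121505, p(62)=1300156, p(63)=1505499, p(64)=1741630, p(65)=2012558, p(66)=2323520, p(67)=2679689, p(68)=3087735, p(69)=3554345, p(70)=4087968, p(71)=4697205, p(72)=5392783, p(73)=6185689, p(74)=7089500, p(75)=8118264, p(76)=9289091, p(77)=10619863, p(78)=12132164, p(79)=13848650, p(80)=15796476, p(81)=18004327, p(82)=20506255, p(83)=23338469, p(84)=26543660, p(85)=30167357, p(86)=34262962, p(87)=38887673, p(88)=44108109, p(89)=49995925, p(90)=56634173, p(91)=64112359, p(92)=72533807, p(93)=82010177, p(94)=92669720, p(95)=104651419, p(96)=118114304, p(97)=133230930, p(98)=150198136, p(99)=169229875, p(100)=190569292, p(101)=214481126, p(102)=241265379, p(103)=271248950, p(104)=304801365, p(105)=342325709, p(106)=384276336, p(107)=431149389, p(108)=483502844, p(109)=541946240, p(110)=607163746, p(111)=679903203, p(112)=761002156, p(113)=851376628, p(114)=952050665, p(115)=1064144451, p(116)=1188908248, p(117)=1327710076, p(118)=1482074143, p(119)=1653668665, p(120)=1844349560, p(121)=2056148051, p(122)=2291320912, p(123)=2552338241, p(124)=2841940500, p(125)=3163127352, p(126)=3519222692, p(127)=3913864295, p(128)=4351078600, p(129)=4835271870, p(130)=5371315400, p(131)=5964539504, p(132)=6620830889, p(133)=7346629512, p(134)=8149040695, p(135)=9035836076, p(136)=10015581680, p(137)=11097645016, p(138)=12292341831, p(139)=13610949895, p(140)=15065878135, p(141)=16670689208.
Final step: p(142) = p(141) + p(140) - p(137) - p(135) + p(130) + p(127) - p(120) - p(116) + p(107) + p(102) - p(91) - p(85) + p(72) + p(65) - p(50) - p(42) + p(25) + p(16)
= 16670689208 + 15065878135 - 11097645016 - 9035836076 + 5371315400 + 3913864295 - 1844349560 - 1188908248 + 431149389 + 241265379 - 64112359 - 30167357 + 5392783 + 2012558 - 204226 - 53174 + 1958 + 231
= 18440293320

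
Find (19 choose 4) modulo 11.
4

Using Lucas' theorem:
Write n=19 and k=4 in base 11:
n in base 11: [1, 8]
k in base 11: [0, 4]
C(19,4) mod 11 = ∏ C(n_i, k_i) mod 11
Digit binomials (mod 11): C(1,0) = 1; C(8,4) = 70 ≡ 4
Product: 1 × 4 = 4 ≡ 4 (mod 11)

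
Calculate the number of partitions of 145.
24908858009

p(n) counts ways to write n as a sum of positive integers (order ignored).
Euler's pentagonal recurrence: p(k) = p(k-1) + p(k-2) - p(k-5) - p(k-7) + p(k-12) + p(k-15) - ... (offsets j(3j∓1)/2, signs ++--, p(0)=1, p(<0)=0).
DP table for k = 0..144: p(0)=1, p(1)=1, p(2)=2, p(3)=3, p(4)=5, p(5)=7, p(6)=11, p(7)=15, p(8)=22, p(9)=30, p(10)=42, p(11)=56, p(12)=77, p(13)=101, p(14)=135, p(15)=176, p(16)=231, p(17)=297, p(18)=385, p(19)=490, p(20)=627, p(21)=792, p(22)=1002, p(23)=1255, p(24)=1575, p(25)=1958, p(26)=2436, p(27)=3010, p(28)=3718, p(29)=4565, p(30)=5604, p(31)=6842, p(32)=8349, p(33)=10143, p(34)=12310, p(35)=14883, p(36)=17977, p(37)=21637, p(38)=26015, p(39)=31185, p(40)=37338, p(41)=44583, p(42)=53174, p(43)=63261, p(44)=75175, p(45)=89134, p(46)=105558, p(47)=124754, p(48)=147273, p(49)=173525, p(50)=204226, p(51)=239943, p(52)=281589, p(53)=329931, p(54)=386155, p(55)=451276, p(56)=526823, p(57)=614154, p(58)=715220, p(59)=831820, p(60)=966467, p(61)=1121505, p(62)=1300156, p(63)=1505499, p(64)=1741630, p(65)=2012558, p(66)=2323520, p(67)=2679689, p(68)=3087735, p(69)=3554345, p(70)=4087968, p(71)=4697205, p(72)=5392783, p(73)=6185689, p(74)=7089500, p(75)=8118264, p(76)=9289091, p(77)=10619863, p(78)=12132164, p(79)=13848650, p(80)=15796476, p(81)=18004327, p(82)=20506255, p(83)=23338469, p(84)=26543660, p(85)=30167357, p(86)=34262962, p(87)=38887673, p(88)=44108109, p(89)=49995925, p(90)=56634173, p(91)=64112359, p(92)=72533807, p(93)=82010177, p(94)=92669720, p(95)=104651419, p(96)=118114304, p(97)=133230930, p(98)=150198136, p(99)=169229875, p(100)=190569292, p(101)=214481126, p(102)=241265379, p(103)=271248950, p(104)=304801365, p(105)=342325709, p(106)=384276336, p(107)=431149389, p(108)=483502844, p(109)=541946240, p(110)=607163746, p(111)=679903203, p(112)=761002156, p(113)=851376628, p(114)=952050665, p(115)=1064144451, p(116)=1188908248, p(117)=1327710076, p(118)=1482074143, p(119)=1653668665, p(120)=1844349560, p(121)=2056148051, p(122)=2291320912, p(123)=2552338241, p(124)=2841940500, p(125)=3163127352, p(126)=3519222692, p(127)=3913864295, p(128)=4351078600, p(129)=4835271870, p(130)=5371315400, p(131)=5964539504, p(132)=6620830889, p(133)=7346629512, p(134)=8149040695, p(135)=9035836076, p(136)=10015581680, p(137)=11097645016, p(138)=12292341831, p(139)=13610949895, p(140)=15065878135, p(141)=16670689208, p(142)=18440293320, p(143)=20390982757, p(144)=22540654445.
Final step: p(145) = p(144) + p(143) - p(140) - p(138) + p(133) + p(130) - p(123) - p(119) + p(110) + p(105) - p(94) - p(88) + p(75) + p(68) - p(53) - p(45) + p(28) + p(19) - p(0)
= 22540654445 + 20390982757 - 15065878135 - 12292341831 + 7346629512 + 5371315400 - 2552338241 - 1653668665 + 607163746 + 342325709 - 92669720 - 44108109 + 8118264 + 3087735 - 329931 - 89134 + 3718 + 490 - 1
= 24908858009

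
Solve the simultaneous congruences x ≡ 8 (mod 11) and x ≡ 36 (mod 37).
184

Using Chinese Remainder Theorem:
M = 11 × 37 = 407
M1 = 37, M2 = 11
y1 = 37^(-1) mod 11 = 3
y2 = 11^(-1) mod 37 = 27
x = (8×37×3 + 36×11×27) mod 407 = 184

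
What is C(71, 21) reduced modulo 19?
7

Using Lucas' theorem:
Write n=71 and k=21 in base 19:
n in base 19: [3, 14]
k in base 19: [1, 2]
C(71,21) mod 19 = ∏ C(n_i, k_i) mod 19
Digit binomials (mod 19): C(3,1) = 3; C(14,2) = 91 ≡ 15
Product: 3 × 15 = 45 ≡ 7 (mod 19)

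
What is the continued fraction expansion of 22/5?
[4; 2, 2]

Euclidean algorithm steps:
22 = 4 × 5 + 2
5 = 2 × 2 + 1
2 = 2 × 1 + 0
Continued fraction: [4; 2, 2]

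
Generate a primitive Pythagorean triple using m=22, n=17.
(195, 748, 773)

Euclid's formula: a = m² - n², b = 2mn, c = m² + n²
m = 22, n = 17
a = 22² - 17² = 484 - 289 = 195
b = 2 × 22 × 17 = 748
c = 22² + 17² = 484 + 289 = 773
Verification: 195² + 748² = 38025 + 559504 = 597529 = 773² ✓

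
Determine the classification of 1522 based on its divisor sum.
deficient

Proper divisors of 1522: sum = 1 + 2 + 761 = 764
Since 764 < 1522, 1522 is deficient.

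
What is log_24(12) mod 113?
37

Baby-step giant-step with step n = ⌈√113⌉ = 11.
Baby steps 24^j mod 113 (j:value) for j=0..10: 0:1, 1:24, 2:11, 3:38, 4:8, 5:79, 6:88, 7:78, 8:64, 9:67, 10:26.
Giant-step multiplier: 24^(-11) ≡ 24^(112-11) = 24^101 ≡ 23 (mod 113).
Giant steps γ_i = 12·23^i mod 113: γ_0=12, γ_1=50, γ_2=20, γ_3=8 (in table at j=4).
x = i·n + j = 3·11 + 4 = 37.
Check: 24^37 ≡ 12 (mod 113).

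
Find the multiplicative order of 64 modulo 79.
13

79 is prime, so ord(64) divides φ(79) = 78.
Divisors of 78: 1, 2, 3, 6, 13, 26, 39, 78.
Repeated squaring: 64^1 ≡ 64, 64^2 ≡ 67, 64^4 ≡ 65, 64^8 ≡ 38, 64^16 ≡ 22, 64^32 ≡ 10, 64^64 ≡ 21 (mod 79).
Test 64^d mod 79 for each divisor d in increasing order:
64^1 ≡ 64
64^2 ≡ 67
64^3 = 64^2·64^1 ≡ 22
64^6 = 64^4·64^2 ≡ 10
64^13 = 64^8·64^4·64^1 ≡ 1  ← first divisor giving 1
The order is 13.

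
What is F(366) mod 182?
118

Matrix identity: Q^n = [[F_(n+1), F_n], [F_n, F_(n-1)]] with Q = [[1,1],[1,0]].
n = 366 = 101101110₂. Square-and-multiply, entries mod 182:
Q^1 = [[1,1],[1,0]]
Q^2 = (Q^1)² = [[2,1],[1,1]]
Q^5 = (Q^2)²·Q = [[8,5],[5,3]]
Q^11 = (Q^5)²·Q = [[144,89],[89,55]]
Q^22 = (Q^11)² = [[83,57],[57,26]]
Q^45 = (Q^22)²·Q = [[153,128],[128,25]]
Q^91 = (Q^45)²·Q = [[151,117],[117,34]]
Q^183 = (Q^91)²·Q = [[77,90],[90,169]]
Q^366 = (Q^183)² = [[15,118],[118,79]]
F_366 mod 182 = Q^366[0][1] = 118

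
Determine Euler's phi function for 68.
32

68 = 2^2 × 17
φ(n) = n × ∏(1 - 1/p) for each prime p dividing n
φ(68) = 68 × (1 - 1/2) × (1 - 1/17) = 32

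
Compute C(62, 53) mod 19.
0

Using Lucas' theorem:
Write n=62 and k=53 in base 19:
n in base 19: [3, 5]
k in base 19: [2, 15]
C(62,53) mod 19 = ∏ C(n_i, k_i) mod 19
Digit binomials (mod 19): C(3,2) = 3; C(5,15) = 0 (k_i > n_i)
Product: 3 × 0 = 0 ≡ 0 (mod 19)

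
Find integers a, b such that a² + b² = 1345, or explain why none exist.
7² + 36² (a=7, b=36)

Factorization: 1345 = 5 × 269
By Fermat: n is sum of two squares iff every prime p ≡ 3 (mod 4) appears to even power.
All primes ≡ 3 (mod 4) appear to even power.
Search a = 0, 1, 2, … for 1345 - a² a perfect square: first hit at a = 7: 1345 - 49 = 1296 = 36².
1345 = 7² + 36² = 49 + 1296 ✓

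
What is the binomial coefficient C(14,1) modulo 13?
1

Using Lucas' theorem:
Write n=14 and k=1 in base 13:
n in base 13: [1, 1]
k in base 13: [0, 1]
C(14,1) mod 13 = ∏ C(n_i, k_i) mod 13
Digit binomials (mod 13): C(1,0) = 1; C(1,1) = 1
Product: 1 × 1 = 1 ≡ 1 (mod 13)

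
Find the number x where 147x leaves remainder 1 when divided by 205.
53

gcd(147, 205) = 1, so the inverse exists.
Extended Euclidean algorithm on (205, 147):
205 = 1 × 147 + 58  ⟹  58 = (1)·205 + (-1)·147
147 = 2 × 58 + 31  ⟹  31 = (-2)·205 + (3)·147
58 = 1 × 31 + 27  ⟹  27 = (3)·205 + (-4)·147
31 = 1 × 27 + 4  ⟹  4 = (-5)·205 + (7)·147
27 = 6 × 4 + 3  ⟹  3 = (33)·205 + (-46)·147
4 = 1 × 3 + 1  ⟹  1 = (-38)·205 + (53)·147
So (53)·147 ≡ 1 (mod 205), i.e. 147^(-1) ≡ 53 (mod 205).
Check: 147 × 53 = 7791 ≡ 1 (mod 205)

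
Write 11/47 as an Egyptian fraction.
1/5 + 1/30 + 1/1410

Greedy algorithm:
11/47: ceiling(47/11) = 5, use 1/5
8/235: ceiling(235/8) = 30, use 1/30
1/1410: ceiling(1410/1) = 1410, use 1/1410
Result: 11/47 = 1/5 + 1/30 + 1/1410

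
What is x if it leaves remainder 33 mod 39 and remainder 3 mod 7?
150

Using Chinese Remainder Theorem:
M = 39 × 7 = 273
M1 = 7, M2 = 39
y1 = 7^(-1) mod 39 = 28
y2 = 39^(-1) mod 7 = 2
x = (33×7×28 + 3×39×2) mod 273 = 150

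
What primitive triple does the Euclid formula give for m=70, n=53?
(2091, 7420, 7709)

Euclid's formula: a = m² - n², b = 2mn, c = m² + n²
m = 70, n = 53
a = 70² - 53² = 4900 - 2809 = 2091
b = 2 × 70 × 53 = 7420
c = 70² + 53² = 4900 + 2809 = 7709
Verification: 2091² + 7420² = 4372281 + 55056400 = 59428681 = 7709² ✓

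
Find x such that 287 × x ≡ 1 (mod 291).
218

gcd(287, 291) = 1, so the inverse exists.
Extended Euclidean algorithm on (291, 287):
291 = 1 × 287 + 4  ⟹  4 = (1)·291 + (-1)·287
287 = 71 × 4 + 3  ⟹  3 = (-71)·291 + (72)·287
4 = 1 × 3 + 1  ⟹  1 = (72)·291 + (-73)·287
So (-73)·287 ≡ 1 (mod 291), i.e. 287^(-1) ≡ -73 ≡ 218 (mod 291).
Check: 287 × 218 = 62566 ≡ 1 (mod 291)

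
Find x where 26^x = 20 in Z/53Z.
29

Baby-step giant-step with step n = ⌈√53⌉ = 8.
Baby steps 26^j mod 53 (j:value) for j=0..7: 0:1, 1:26, 2:40, 3:33, 4:10, 5:48, 6:29, 7:12.
Giant-step multiplier: 26^(-8) ≡ 26^(52-8) = 26^44 ≡ 44 (mod 53).
Giant steps γ_i = 20·44^i mod 53: γ_0=20, γ_1=32, γ_2=30, γ_3=48 (in table at j=5).
x = i·n + j = 3·8 + 5 = 29.
Check: 26^29 ≡ 20 (mod 53).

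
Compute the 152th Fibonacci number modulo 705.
684

Matrix identity: Q^n = [[F_(n+1), F_n], [F_n, F_(n-1)]] with Q = [[1,1],[1,0]].
n = 152 = 10011000₂. Square-and-multiply, entries mod 705:
Q^1 = [[1,1],[1,0]]
Q^2 = (Q^1)² = [[2,1],[1,1]]
Q^4 = (Q^2)² = [[5,3],[3,2]]
Q^9 = (Q^4)²·Q = [[55,34],[34,21]]
Q^19 = (Q^9)²·Q = [[420,656],[656,469]]
Q^38 = (Q^19)² = [[436,149],[149,287]]
Q^76 = (Q^38)² = [[92,567],[567,230]]
Q^152 = (Q^76)² = [[13,684],[684,34]]
F_152 mod 705 = Q^152[0][1] = 684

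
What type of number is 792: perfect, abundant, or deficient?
abundant

Proper divisors of 792: sum = 1 + 2 + 3 + 4 + 6 + 8 + 9 + 11 + ... + 132 + 198 + 264 + 396 (23 divisors) = 1548
Since 1548 > 792, 792 is abundant.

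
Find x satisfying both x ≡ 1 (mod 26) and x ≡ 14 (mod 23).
313

Using Chinese Remainder Theorem:
M = 26 × 23 = 598
M1 = 23, M2 = 26
y1 = 23^(-1) mod 26 = 17
y2 = 26^(-1) mod 23 = 8
x = (1×23×17 + 14×26×8) mod 598 = 313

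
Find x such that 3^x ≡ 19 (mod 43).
19

Baby-step giant-step with step n = ⌈√43⌉ = 7.
Baby steps 3^j mod 43 (j:value) for j=0..6: 0:1, 1:3, 2:9, 3:27, 4:38, 5:28, 6:41.
Giant-step multiplier: 3^(-7) ≡ 3^(42-7) = 3^35 ≡ 7 (mod 43).
Giant steps γ_i = 19·7^i mod 43: γ_0=19, γ_1=4, γ_2=28 (in table at j=5).
x = i·n + j = 2·7 + 5 = 19.
Check: 3^19 ≡ 19 (mod 43).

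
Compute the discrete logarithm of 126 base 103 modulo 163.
60

Baby-step giant-step with step n = ⌈√163⌉ = 13.
Baby steps 103^j mod 163 (j:value) for j=0..12: 0:1, 1:103, 2:14, 3:138, 4:33, 5:139, 6:136, 7:153, 8:111, 9:23, 10:87, 11:159, 12:77.
Giant-step multiplier: 103^(-13) ≡ 103^(162-13) = 103^149 ≡ 32 (mod 163).
Giant steps γ_i = 126·32^i mod 163: γ_0=126, γ_1=120, γ_2=91, γ_3=141, γ_4=111 (in table at j=8).
x = i·n + j = 4·13 + 8 = 60.
Check: 103^60 ≡ 126 (mod 163).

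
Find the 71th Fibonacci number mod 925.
79

Matrix identity: Q^n = [[F_(n+1), F_n], [F_n, F_(n-1)]] with Q = [[1,1],[1,0]].
n = 71 = 1000111₂. Square-and-multiply, entries mod 925:
Q^1 = [[1,1],[1,0]]
Q^2 = (Q^1)² = [[2,1],[1,1]]
Q^4 = (Q^2)² = [[5,3],[3,2]]
Q^8 = (Q^4)² = [[34,21],[21,13]]
Q^17 = (Q^8)²·Q = [[734,672],[672,62]]
Q^35 = (Q^17)²·Q = [[852,590],[590,262]]
Q^71 = (Q^35)²·Q = [[589,79],[79,510]]
F_71 mod 925 = Q^71[0][1] = 79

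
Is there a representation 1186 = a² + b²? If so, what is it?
15² + 31² (a=15, b=31)

Factorization: 1186 = 2 × 593
By Fermat: n is sum of two squares iff every prime p ≡ 3 (mod 4) appears to even power.
All primes ≡ 3 (mod 4) appear to even power.
Search a = 0, 1, 2, … for 1186 - a² a perfect square: first hit at a = 15: 1186 - 225 = 961 = 31².
1186 = 15² + 31² = 225 + 961 ✓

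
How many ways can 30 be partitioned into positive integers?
5604

p(n) counts ways to write n as a sum of positive integers (order ignored).
Euler's pentagonal recurrence: p(k) = p(k-1) + p(k-2) - p(k-5) - p(k-7) + p(k-12) + p(k-15) - ... (offsets j(3j∓1)/2, signs ++--, p(0)=1, p(<0)=0).
DP table for k = 0..29: p(0)=1, p(1)=1, p(2)=2, p(3)=3, p(4)=5, p(5)=7, p(6)=11, p(7)=15, p(8)=22, p(9)=30, p(10)=42, p(11)=56, p(12)=77, p(13)=101, p(14)=135, p(15)=176, p(16)=231, p(17)=297, p(18)=385, p(19)=490, p(20)=627, p(21)=792, p(22)=1002, p(23)=1255, p(24)=1575, p(25)=1958, p(26)=2436, p(27)=3010, p(28)=3718, p(29)=4565.
Final step: p(30) = p(29) + p(28) - p(25) - p(23) + p(18) + p(15) - p(8) - p(4)
= 4565 + 3718 - 1958 - 1255 + 385 + 176 - 22 - 5
= 5604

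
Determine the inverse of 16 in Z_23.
13

gcd(16, 23) = 1, so the inverse exists.
Extended Euclidean algorithm on (23, 16):
23 = 1 × 16 + 7  ⟹  7 = (1)·23 + (-1)·16
16 = 2 × 7 + 2  ⟹  2 = (-2)·23 + (3)·16
7 = 3 × 2 + 1  ⟹  1 = (7)·23 + (-10)·16
So (-10)·16 ≡ 1 (mod 23), i.e. 16^(-1) ≡ -10 ≡ 13 (mod 23).
Check: 16 × 13 = 208 ≡ 1 (mod 23)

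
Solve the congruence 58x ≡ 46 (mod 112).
x ≡ 51 (mod 56)

gcd(58, 112) = 2, which divides 46, so solutions exist.
Divide through by 2: 29x ≡ 23 (mod 56).
Find 29^(-1) mod 56 by the extended Euclidean algorithm:
56 = 1 × 29 + 27  ⟹  27 = (1)·56 + (-1)·29
29 = 1 × 27 + 2  ⟹  2 = (-1)·56 + (2)·29
27 = 13 × 2 + 1  ⟹  1 = (14)·56 + (-27)·29
So (-27)·29 ≡ 1 (mod 56), i.e. 29^(-1) ≡ -27 ≡ 29 (mod 56).
x ≡ 29 × 23 = 667 ≡ 51 (mod 56).
Check: 58 × 51 = 2958 ≡ 46 (mod 112).
x ≡ 51 (mod 56), giving 2 solutions mod 112.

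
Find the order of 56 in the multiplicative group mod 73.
24

73 is prime, so ord(56) divides φ(73) = 72.
Divisors of 72: 1, 2, 3, 4, 6, 8, 9, 12, 18, 24, 36, 72.
Repeated squaring: 56^1 ≡ 56, 56^2 ≡ 70, 56^4 ≡ 9, 56^8 ≡ 8, 56^16 ≡ 64, 56^32 ≡ 8, 56^64 ≡ 64 (mod 73).
Test 56^d mod 73 for each divisor d in increasing order:
56^1 ≡ 56
56^2 ≡ 70
56^3 = 56^2·56^1 ≡ 51
56^4 ≡ 9
56^6 = 56^4·56^2 ≡ 46
56^8 ≡ 8
56^9 = 56^8·56^1 ≡ 10
56^12 = 56^8·56^4 ≡ 72
56^18 = 56^16·56^2 ≡ 27
56^24 = 56^16·56^8 ≡ 1  ← first divisor giving 1
The order is 24.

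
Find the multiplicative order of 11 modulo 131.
65

131 is prime, so ord(11) divides φ(131) = 130.
Divisors of 130: 1, 2, 5, 10, 13, 26, 65, 130.
Repeated squaring: 11^1 ≡ 11, 11^2 ≡ 121, 11^4 ≡ 100, 11^8 ≡ 44, 11^16 ≡ 102, 11^32 ≡ 55, 11^64 ≡ 12, 11^128 ≡ 13 (mod 131).
Test 11^d mod 131 for each divisor d in increasing order:
11^1 ≡ 11
11^2 ≡ 121
11^5 = 11^4·11^1 ≡ 52
11^10 = 11^8·11^2 ≡ 84
11^13 = 11^8·11^4·11^1 ≡ 61
11^26 = 11^16·11^8·11^2 ≡ 53
11^65 = 11^64·11^1 ≡ 1  ← first divisor giving 1
The order is 65.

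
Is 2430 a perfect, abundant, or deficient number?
abundant

Proper divisors of 2430: sum = 1 + 2 + 3 + 5 + 6 + 9 + 10 + 15 + ... + 405 + 486 + 810 + 1215 (23 divisors) = 4122
Since 4122 > 2430, 2430 is abundant.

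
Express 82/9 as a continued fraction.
[9; 9]

Euclidean algorithm steps:
82 = 9 × 9 + 1
9 = 9 × 1 + 0
Continued fraction: [9; 9]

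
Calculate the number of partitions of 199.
3646072432125

p(n) counts ways to write n as a sum of positive integers (order ignored).
Euler's pentagonal recurrence: p(k) = p(k-1) + p(k-2) - p(k-5) - p(k-7) + p(k-12) + p(k-15) - ... (offsets j(3j∓1)/2, signs ++--, p(0)=1, p(<0)=0).
DP table for k = 0..198: p(0)=1, p(1)=1, p(2)=2, p(3)=3, p(4)=5, p(5)=7, p(6)=11, p(7)=15, p(8)=22, p(9)=30, p(10)=42, p(11)=56, p(12)=77, p(13)=101, p(14)=135, p(15)=176, p(16)=231, p(17)=297, p(18)=385, p(19)=490, p(20)=627, p(21)=792, p(22)=1002, p(23)=1255, p(24)=1575, p(25)=1958, p(26)=2436, p(27)=3010, p(28)=3718, p(29)=4565, p(30)=5604, p(31)=6842, p(32)=8349, p(33)=10143, p(34)=12310, p(35)=14883, p(36)=17977, p(37)=21637, p(38)=26015, p(39)=31185, p(40)=37338, p(41)=44583, p(42)=53174, p(43)=63261, p(44)=75175, p(45)=89134, p(46)=105558, p(47)=124754, p(48)=147273, p(49)=173525, p(50)=204226, p(51)=239943, p(52)=281589, p(53)=329931, p(54)=386155, p(55)=451276, p(56)=526823, p(57)=614154, p(58)=715220, p(59)=831820, p(60)=966467, p(61)=1121505, p(62)=1300156, p(63)=1505499, p(64)=1741630, p(65)=2012558, p(66)=2323520, p(67)=2679689, p(68)=3087735, p(69)=3554345, p(70)=4087968, p(71)=4697205, p(72)=5392783, p(73)=6185689, p(74)=7089500, p(75)=8118264, p(76)=9289091, p(77)=10619863, p(78)=12132164, p(79)=13848650, p(80)=15796476, p(81)=18004327, p(82)=20506255, p(83)=23338469, p(84)=26543660, p(85)=30167357, p(86)=34262962, p(87)=38887673, p(88)=44108109, p(89)=49995925, p(90)=56634173, p(91)=64112359, p(92)=72533807, p(93)=82010177, p(94)=92669720, p(95)=104651419, p(96)=118114304, p(97)=133230930, p(98)=150198136, p(99)=169229875, p(100)=190569292, p(101)=214481126, p(102)=241265379, p(103)=271248950, p(104)=304801365, p(105)=342325709, p(106)=384276336, p(107)=431149389, p(108)=483502844, p(109)=541946240, p(110)=607163746, p(111)=679903203, p(112)=761002156, p(113)=851376628, p(114)=952050665, p(115)=1064144451, p(116)=1188908248, p(117)=1327710076, p(118)=1482074143, p(119)=1653668665, p(120)=1844349560, p(121)=2056148051, p(122)=2291320912, p(123)=2552338241, p(124)=2841940500, p(125)=3163127352, p(126)=3519222692, p(127)=3913864295, p(128)=4351078600, p(129)=4835271870, p(130)=5371315400, p(131)=5964539504, p(132)=6620830889, p(133)=7346629512, p(134)=8149040695, p(135)=9035836076, p(136)=10015581680, p(137)=11097645016, p(138)=12292341831, p(139)=13610949895, p(140)=15065878135, p(141)=16670689208, p(142)=18440293320, p(143)=20390982757, p(144)=22540654445, p(145)=24908858009, p(146)=27517052599, p(147)=30388671978, p(148)=33549419497, p(149)=37027355200, p(150)=40853235313, p(151)=45060624582, p(152)=49686288421, p(153)=54770336324, p(154)=60356673280, p(155)=66493182097, p(156)=73232243759, p(157)=80630964769, p(158)=88751778802, p(159)=97662728555, p(160)=107438159466, p(161)=118159068427, p(162)=129913904637, p(163)=142798995930, p(164)=156919475295, p(165)=172389800255, p(166)=189334822579, p(167)=207890420102, p(168)=228204732751, p(169)=250438925115, p(170)=274768617130, p(171)=301384802048, p(172)=330495499613, p(173)=362326859895, p(174)=397125074750, p(175)=435157697830, p(176)=476715857290, p(177)=522115831195, p(178)=571701605655, p(179)=625846753120, p(180)=684957390936, p(181)=749474411781, p(182)=819876908323, p(183)=896684817527, p(184)=980462880430, p(185)=1071823774337, p(186)=1171432692373, p(187)=1280011042268, p(188)=1398341745571, p(189)=1527273599625, p(190)=1667727404093, p(191)=1820701100652, p(192)=1987276856363, p(193)=2168627105469, p(194)=2366022741845, p(195)=2580840212973, p(196)=2814570987591, p(197)=3068829878530, p(198)=3345365983698.
Final step: p(199) = p(198) + p(197) - p(194) - p(192) + p(187) + p(184) - p(177) - p(173) + p(164) + p(159) - p(148) - p(142) + p(129) + p(122) - p(107) - p(99) + p(82) + p(73) - p(54) - p(44) + p(23) + p(12)
= 3345365983698 + 3068829878530 - 2366022741845 - 1987276856363 + 1280011042268 + 980462880430 - 522115831195 - 362326859895 + 156919475295 + 97662728555 - 33549419497 - 18440293320 + 4835271870 + 2291320912 - 431149389 - 169229875 + 20506255 + 6185689 - 386155 - 75175 + 1255 + 77
= 3646072432125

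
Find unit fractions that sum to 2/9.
1/5 + 1/45

Greedy algorithm:
2/9: ceiling(9/2) = 5, use 1/5
1/45: ceiling(45/1) = 45, use 1/45
Result: 2/9 = 1/5 + 1/45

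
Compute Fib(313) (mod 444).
145

Matrix identity: Q^n = [[F_(n+1), F_n], [F_n, F_(n-1)]] with Q = [[1,1],[1,0]].
n = 313 = 100111001₂. Square-and-multiply, entries mod 444:
Q^1 = [[1,1],[1,0]]
Q^2 = (Q^1)² = [[2,1],[1,1]]
Q^4 = (Q^2)² = [[5,3],[3,2]]
Q^9 = (Q^4)²·Q = [[55,34],[34,21]]
Q^19 = (Q^9)²·Q = [[105,185],[185,364]]
Q^39 = (Q^19)²·Q = [[147,406],[406,185]]
Q^78 = (Q^39)² = [[409,260],[260,149]]
Q^156 = (Q^78)² = [[5,336],[336,113]]
Q^313 = (Q^156)²·Q = [[277,145],[145,132]]
F_313 mod 444 = Q^313[0][1] = 145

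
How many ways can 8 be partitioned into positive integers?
22

p(n) counts ways to write n as a sum of positive integers (order ignored).
Examples: 8; 7 + 1; 6 + 2; 6 + 1 + 1; 5 + 3; ... (22 total)
p(8) = 22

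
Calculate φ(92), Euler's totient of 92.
44

92 = 2^2 × 23
φ(n) = n × ∏(1 - 1/p) for each prime p dividing n
φ(92) = 92 × (1 - 1/2) × (1 - 1/23) = 44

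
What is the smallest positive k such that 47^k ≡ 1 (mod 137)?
136

137 is prime, so ord(47) divides φ(137) = 136.
Divisors of 136: 1, 2, 4, 8, 17, 34, 68, 136.
Repeated squaring: 47^1 ≡ 47, 47^2 ≡ 17, 47^4 ≡ 15, 47^8 ≡ 88, 47^16 ≡ 72, 47^32 ≡ 115, 47^64 ≡ 73, 47^128 ≡ 123 (mod 137).
Test 47^d mod 137 for each divisor d in increasing order:
47^1 ≡ 47
47^2 ≡ 17
47^4 ≡ 15
47^8 ≡ 88
47^17 = 47^16·47^1 ≡ 96
47^34 = 47^32·47^2 ≡ 37
47^68 = 47^64·47^4 ≡ 136
47^136 = 47^128·47^8 ≡ 1  ← first divisor giving 1
The order is 136.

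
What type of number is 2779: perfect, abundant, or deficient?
deficient

Proper divisors of 2779: sum = 1 + 7 + 397 = 405
Since 405 < 2779, 2779 is deficient.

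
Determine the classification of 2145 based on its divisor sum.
deficient

Proper divisors of 2145: sum = 1 + 3 + 5 + 11 + 13 + 15 + 33 + 39 + 55 + 65 + 143 + 165 + 195 + 429 + 715 = 1887
Since 1887 < 2145, 2145 is deficient.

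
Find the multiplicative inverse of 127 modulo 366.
49

gcd(127, 366) = 1, so the inverse exists.
Extended Euclidean algorithm on (366, 127):
366 = 2 × 127 + 112  ⟹  112 = (1)·366 + (-2)·127
127 = 1 × 112 + 15  ⟹  15 = (-1)·366 + (3)·127
112 = 7 × 15 + 7  ⟹  7 = (8)·366 + (-23)·127
15 = 2 × 7 + 1  ⟹  1 = (-17)·366 + (49)·127
So (49)·127 ≡ 1 (mod 366), i.e. 127^(-1) ≡ 49 (mod 366).
Check: 127 × 49 = 6223 ≡ 1 (mod 366)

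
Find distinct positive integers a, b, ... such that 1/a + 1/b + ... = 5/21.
1/5 + 1/27 + 1/945

Greedy algorithm:
5/21: ceiling(21/5) = 5, use 1/5
4/105: ceiling(105/4) = 27, use 1/27
1/945: ceiling(945/1) = 945, use 1/945
Result: 5/21 = 1/5 + 1/27 + 1/945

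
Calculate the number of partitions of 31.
6842

p(n) counts ways to write n as a sum of positive integers (order ignored).
Euler's pentagonal recurrence: p(k) = p(k-1) + p(k-2) - p(k-5) - p(k-7) + p(k-12) + p(k-15) - ... (offsets j(3j∓1)/2, signs ++--, p(0)=1, p(<0)=0).
DP table for k = 0..30: p(0)=1, p(1)=1, p(2)=2, p(3)=3, p(4)=5, p(5)=7, p(6)=11, p(7)=15, p(8)=22, p(9)=30, p(10)=42, p(11)=56, p(12)=77, p(13)=101, p(14)=135, p(15)=176, p(16)=231, p(17)=297, p(18)=385, p(19)=490, p(20)=627, p(21)=792, p(22)=1002, p(23)=1255, p(24)=1575, p(25)=1958, p(26)=2436, p(27)=3010, p(28)=3718, p(29)=4565, p(30)=5604.
Final step: p(31) = p(30) + p(29) - p(26) - p(24) + p(19) + p(16) - p(9) - p(5)
= 5604 + 4565 - 2436 - 1575 + 490 + 231 - 30 - 7
= 6842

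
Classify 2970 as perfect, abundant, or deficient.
abundant

Proper divisors of 2970: sum = 1 + 2 + 3 + 5 + 6 + 9 + 10 + 11 + ... + 495 + 594 + 990 + 1485 (31 divisors) = 5670
Since 5670 > 2970, 2970 is abundant.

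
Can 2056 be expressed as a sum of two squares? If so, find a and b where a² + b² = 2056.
30² + 34² (a=30, b=34)

Factorization: 2056 = 2^3 × 257
By Fermat: n is sum of two squares iff every prime p ≡ 3 (mod 4) appears to even power.
All primes ≡ 3 (mod 4) appear to even power.
Search a = 0, 1, 2, … for 2056 - a² a perfect square: first hit at a = 30: 2056 - 900 = 1156 = 34².
2056 = 30² + 34² = 900 + 1156 ✓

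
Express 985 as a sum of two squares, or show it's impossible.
12² + 29² (a=12, b=29)

Factorization: 985 = 5 × 197
By Fermat: n is sum of two squares iff every prime p ≡ 3 (mod 4) appears to even power.
All primes ≡ 3 (mod 4) appear to even power.
Search a = 0, 1, 2, … for 985 - a² a perfect square: first hit at a = 12: 985 - 144 = 841 = 29².
985 = 12² + 29² = 144 + 841 ✓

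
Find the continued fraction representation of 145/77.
[1; 1, 7, 1, 1, 4]

Euclidean algorithm steps:
145 = 1 × 77 + 68
77 = 1 × 68 + 9
68 = 7 × 9 + 5
9 = 1 × 5 + 4
5 = 1 × 4 + 1
4 = 4 × 1 + 0
Continued fraction: [1; 1, 7, 1, 1, 4]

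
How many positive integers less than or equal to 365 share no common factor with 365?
288

365 = 5 × 73
φ(n) = n × ∏(1 - 1/p) for each prime p dividing n
φ(365) = 365 × (1 - 1/5) × (1 - 1/73) = 288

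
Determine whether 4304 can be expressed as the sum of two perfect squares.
40² + 52² (a=40, b=52)

Factorization: 4304 = 2^4 × 269
By Fermat: n is sum of two squares iff every prime p ≡ 3 (mod 4) appears to even power.
All primes ≡ 3 (mod 4) appear to even power.
Search a = 0, 1, 2, … for 4304 - a² a perfect square: first hit at a = 40: 4304 - 1600 = 2704 = 52².
4304 = 40² + 52² = 1600 + 2704 ✓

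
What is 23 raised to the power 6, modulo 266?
239

Repeated squaring. Binary of 6 = 110.
23^1 ≡ 23 (mod 266); 23^2 ≡ 263 (mod 266); 23^4 ≡ 9 (mod 266)
23^6 = 23^2 × 23^4 ≡ 239 (mod 266)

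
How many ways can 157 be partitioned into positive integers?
80630964769

p(n) counts ways to write n as a sum of positive integers (order ignored).
Euler's pentagonal recurrence: p(k) = p(k-1) + p(k-2) - p(k-5) - p(k-7) + p(k-12) + p(k-15) - ... (offsets j(3j∓1)/2, signs ++--, p(0)=1, p(<0)=0).
DP table for k = 0..156: p(0)=1, p(1)=1, p(2)=2, p(3)=3, p(4)=5, p(5)=7, p(6)=11, p(7)=15, p(8)=22, p(9)=30, p(10)=42, p(11)=56, p(12)=77, p(13)=101, p(14)=135, p(15)=176, p(16)=231, p(17)=297, p(18)=385, p(19)=490, p(20)=627, p(21)=792, p(22)=1002, p(23)=1255, p(24)=1575, p(25)=1958, p(26)=2436, p(27)=3010, p(28)=3718, p(29)=4565, p(30)=5604, p(31)=6842, p(32)=8349, p(33)=10143, p(34)=12310, p(35)=14883, p(36)=17977, p(37)=21637, p(38)=26015, p(39)=31185, p(40)=37338, p(41)=44583, p(42)=53174, p(43)=63261, p(44)=75175, p(45)=89134, p(46)=105558, p(47)=124754, p(48)=147273, p(49)=173525, p(50)=204226, p(51)=239943, p(52)=281589, p(53)=329931, p(54)=386155, p(55)=451276, p(56)=526823, p(57)=614154, p(58)=715220, p(59)=831820, p(60)=966467, p(61)=1121505, p(62)=1300156, p(63)=1505499, p(64)=1741630, p(65)=2012558, p(66)=2323520, p(67)=2679689, p(68)=3087735, p(69)=3554345, p(70)=4087968, p(71)=4697205, p(72)=5392783, p(73)=6185689, p(74)=7089500, p(75)=8118264, p(76)=9289091, p(77)=10619863, p(78)=12132164, p(79)=13848650, p(80)=15796476, p(81)=18004327, p(82)=20506255, p(83)=23338469, p(84)=26543660, p(85)=30167357, p(86)=34262962, p(87)=38887673, p(88)=44108109, p(89)=49995925, p(90)=56634173, p(91)=64112359, p(92)=72533807, p(93)=82010177, p(94)=92669720, p(95)=104651419, p(96)=118114304, p(97)=133230930, p(98)=150198136, p(99)=169229875, p(100)=190569292, p(101)=214481126, p(102)=241265379, p(103)=271248950, p(104)=304801365, p(105)=342325709, p(106)=384276336, p(107)=431149389, p(108)=483502844, p(109)=541946240, p(110)=607163746, p(111)=679903203, p(112)=761002156, p(113)=851376628, p(114)=952050665, p(115)=1064144451, p(116)=1188908248, p(117)=1327710076, p(118)=1482074143, p(119)=1653668665, p(120)=1844349560, p(121)=2056148051, p(122)=2291320912, p(123)=2552338241, p(124)=2841940500, p(125)=3163127352, p(126)=3519222692, p(127)=3913864295, p(128)=4351078600, p(129)=4835271870, p(130)=5371315400, p(131)=5964539504, p(132)=6620830889, p(133)=7346629512, p(134)=8149040695, p(135)=9035836076, p(136)=10015581680, p(137)=11097645016, p(138)=12292341831, p(139)=13610949895, p(140)=15065878135, p(141)=16670689208, p(142)=18440293320, p(143)=20390982757, p(144)=22540654445, p(145)=24908858009, p(146)=27517052599, p(147)=30388671978, p(148)=33549419497, p(149)=37027355200, p(150)=40853235313, p(151)=45060624582, p(152)=49686288421, p(153)=54770336324, p(154)=60356673280, p(155)=66493182097, p(156)=73232243759.
Final step: p(157) = p(156) + p(155) - p(152) - p(150) + p(145) + p(142) - p(135) - p(131) + p(122) + p(117) - p(106) - p(100) + p(87) + p(80) - p(65) - p(57) + p(40) + p(31) - p(12) - p(2)
= 73232243759 + 66493182097 - 49686288421 - 40853235313 + 24908858009 + 18440293320 - 9035836076 - 5964539504 + 2291320912 + 1327710076 - 384276336 - 190569292 + 38887673 + 15796476 - 2012558 - 614154 + 37338 + 6842 - 77 - 2
= 80630964769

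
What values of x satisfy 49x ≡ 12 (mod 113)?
x ≡ 21 (mod 113)

gcd(49, 113) = 1, which divides 12, so solutions exist.
Find 49^(-1) mod 113 by the extended Euclidean algorithm:
113 = 2 × 49 + 15  ⟹  15 = (1)·113 + (-2)·49
49 = 3 × 15 + 4  ⟹  4 = (-3)·113 + (7)·49
15 = 3 × 4 + 3  ⟹  3 = (10)·113 + (-23)·49
4 = 1 × 3 + 1  ⟹  1 = (-13)·113 + (30)·49
So (30)·49 ≡ 1 (mod 113), i.e. 49^(-1) ≡ 30 (mod 113).
x ≡ 30 × 12 = 360 ≡ 21 (mod 113).
Check: 49 × 21 = 1029 ≡ 12 (mod 113).
Unique solution: x ≡ 21 (mod 113)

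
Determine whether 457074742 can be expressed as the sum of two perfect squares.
Not possible

Factorization: 457074742 = 2 × 29 × 199^3
By Fermat: n is sum of two squares iff every prime p ≡ 3 (mod 4) appears to even power.
Prime(s) ≡ 3 (mod 4) with odd exponent: [(199, 3)]
Therefore 457074742 cannot be expressed as a² + b².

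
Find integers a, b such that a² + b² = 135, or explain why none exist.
Not possible

Factorization: 135 = 3^3 × 5
By Fermat: n is sum of two squares iff every prime p ≡ 3 (mod 4) appears to even power.
Prime(s) ≡ 3 (mod 4) with odd exponent: [(3, 3)]
Therefore 135 cannot be expressed as a² + b².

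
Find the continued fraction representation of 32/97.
[0; 3, 32]

Euclidean algorithm steps:
32 = 0 × 97 + 32
97 = 3 × 32 + 1
32 = 32 × 1 + 0
Continued fraction: [0; 3, 32]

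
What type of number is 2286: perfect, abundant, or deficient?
abundant

Proper divisors of 2286: sum = 1 + 2 + 3 + 6 + 9 + 18 + 127 + 254 + 381 + 762 + 1143 = 2706
Since 2706 > 2286, 2286 is abundant.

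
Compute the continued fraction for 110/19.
[5; 1, 3, 1, 3]

Euclidean algorithm steps:
110 = 5 × 19 + 15
19 = 1 × 15 + 4
15 = 3 × 4 + 3
4 = 1 × 3 + 1
3 = 3 × 1 + 0
Continued fraction: [5; 1, 3, 1, 3]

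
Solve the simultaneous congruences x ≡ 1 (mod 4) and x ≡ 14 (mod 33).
113

Using Chinese Remainder Theorem:
M = 4 × 33 = 132
M1 = 33, M2 = 4
y1 = 33^(-1) mod 4 = 1
y2 = 4^(-1) mod 33 = 25
x = (1×33×1 + 14×4×25) mod 132 = 113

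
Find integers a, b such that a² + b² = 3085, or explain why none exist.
13² + 54² (a=13, b=54)

Factorization: 3085 = 5 × 617
By Fermat: n is sum of two squares iff every prime p ≡ 3 (mod 4) appears to even power.
All primes ≡ 3 (mod 4) appear to even power.
Search a = 0, 1, 2, … for 3085 - a² a perfect square: first hit at a = 13: 3085 - 169 = 2916 = 54².
3085 = 13² + 54² = 169 + 2916 ✓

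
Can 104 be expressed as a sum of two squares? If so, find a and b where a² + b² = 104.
2² + 10² (a=2, b=10)

Factorization: 104 = 2^3 × 13
By Fermat: n is sum of two squares iff every prime p ≡ 3 (mod 4) appears to even power.
All primes ≡ 3 (mod 4) appear to even power.
Search a = 0, 1, 2, … for 104 - a² a perfect square: first hit at a = 2: 104 - 4 = 100 = 10².
104 = 2² + 10² = 4 + 100 ✓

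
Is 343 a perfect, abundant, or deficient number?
deficient

Proper divisors of 343: sum = 1 + 7 + 49 = 57
Since 57 < 343, 343 is deficient.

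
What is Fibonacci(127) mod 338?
259

Matrix identity: Q^n = [[F_(n+1), F_n], [F_n, F_(n-1)]] with Q = [[1,1],[1,0]].
n = 127 = 1111111₂. Square-and-multiply, entries mod 338:
Q^1 = [[1,1],[1,0]]
Q^3 = (Q^1)²·Q = [[3,2],[2,1]]
Q^7 = (Q^3)²·Q = [[21,13],[13,8]]
Q^15 = (Q^7)²·Q = [[311,272],[272,39]]
Q^31 = (Q^15)²·Q = [[237,15],[15,222]]
Q^63 = (Q^31)²·Q = [[73,286],[286,125]]
Q^127 = (Q^63)²·Q = [[103,259],[259,182]]
F_127 mod 338 = Q^127[0][1] = 259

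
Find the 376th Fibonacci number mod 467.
234

Matrix identity: Q^n = [[F_(n+1), F_n], [F_n, F_(n-1)]] with Q = [[1,1],[1,0]].
n = 376 = 101111000₂. Square-and-multiply, entries mod 467:
Q^1 = [[1,1],[1,0]]
Q^2 = (Q^1)² = [[2,1],[1,1]]
Q^5 = (Q^2)²·Q = [[8,5],[5,3]]
Q^11 = (Q^5)²·Q = [[144,89],[89,55]]
Q^23 = (Q^11)²·Q = [[135,170],[170,432]]
Q^47 = (Q^23)²·Q = [[146,425],[425,188]]
Q^94 = (Q^47)² = [[197,449],[449,215]]
Q^188 = (Q^94)² = [[372,56],[56,316]]
Q^376 = (Q^188)² = [[19,234],[234,252]]
F_376 mod 467 = Q^376[0][1] = 234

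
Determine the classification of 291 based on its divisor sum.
deficient

Proper divisors of 291: sum = 1 + 3 + 97 = 101
Since 101 < 291, 291 is deficient.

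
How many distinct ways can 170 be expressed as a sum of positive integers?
274768617130

p(n) counts ways to write n as a sum of positive integers (order ignored).
Euler's pentagonal recurrence: p(k) = p(k-1) + p(k-2) - p(k-5) - p(k-7) + p(k-12) + p(k-15) - ... (offsets j(3j∓1)/2, signs ++--, p(0)=1, p(<0)=0).
DP table for k = 0..169: p(0)=1, p(1)=1, p(2)=2, p(3)=3, p(4)=5, p(5)=7, p(6)=11, p(7)=15, p(8)=22, p(9)=30, p(10)=42, p(11)=56, p(12)=77, p(13)=101, p(14)=135, p(15)=176, p(16)=231, p(17)=297, p(18)=385, p(19)=490, p(20)=627, p(21)=792, p(22)=1002, p(23)=1255, p(24)=1575, p(25)=1958, p(26)=2436, p(27)=3010, p(28)=3718, p(29)=4565, p(30)=5604, p(31)=6842, p(32)=8349, p(33)=10143, p(34)=12310, p(35)=14883, p(36)=17977, p(37)=21637, p(38)=26015, p(39)=31185, p(40)=37338, p(41)=44583, p(42)=53174, p(43)=63261, p(44)=75175, p(45)=89134, p(46)=105558, p(47)=124754, p(48)=147273, p(49)=173525, p(50)=204226, p(51)=239943, p(52)=281589, p(53)=329931, p(54)=386155, p(55)=451276, p(56)=526823, p(57)=614154, p(58)=715220, p(59)=831820, p(60)=966467, p(61)=1121505, p(62)=1300156, p(63)=1505499, p(64)=1741630, p(65)=2012558, p(66)=2323520, p(67)=2679689, p(68)=3087735, p(69)=3554345, p(70)=4087968, p(71)=4697205, p(72)=5392783, p(73)=6185689, p(74)=7089500, p(75)=8118264, p(76)=9289091, p(77)=10619863, p(78)=12132164, p(79)=13848650, p(80)=15796476, p(81)=18004327, p(82)=20506255, p(83)=23338469, p(84)=26543660, p(85)=30167357, p(86)=34262962, p(87)=38887673, p(88)=44108109, p(89)=49995925, p(90)=56634173, p(91)=64112359, p(92)=72533807, p(93)=82010177, p(94)=92669720, p(95)=104651419, p(96)=118114304, p(97)=133230930, p(98)=150198136, p(99)=169229875, p(100)=190569292, p(101)=214481126, p(102)=241265379, p(103)=271248950, p(104)=304801365, p(105)=342325709, p(106)=384276336, p(107)=431149389, p(108)=483502844, p(109)=541946240, p(110)=607163746, p(111)=679903203, p(112)=761002156, p(113)=851376628, p(114)=952050665, p(115)=1064144451, p(116)=1188908248, p(117)=1327710076, p(118)=1482074143, p(119)=1653668665, p(120)=1844349560, p(121)=2056148051, p(122)=2291320912, p(123)=2552338241, p(124)=2841940500, p(125)=3163127352, p(126)=3519222692, p(127)=3913864295, p(128)=4351078600, p(129)=4835271870, p(130)=5371315400, p(131)=5964539504, p(132)=6620830889, p(133)=7346629512, p(134)=8149040695, p(135)=9035836076, p(136)=10015581680, p(137)=11097645016, p(138)=12292341831, p(139)=13610949895, p(140)=15065878135, p(141)=16670689208, p(142)=18440293320, p(143)=20390982757, p(144)=22540654445, p(145)=24908858009, p(146)=27517052599, p(147)=30388671978, p(148)=33549419497, p(149)=37027355200, p(150)=40853235313, p(151)=45060624582, p(152)=49686288421, p(153)=54770336324, p(154)=60356673280, p(155)=66493182097, p(156)=73232243759, p(157)=80630964769, p(158)=88751778802, p(159)=97662728555, p(160)=107438159466, p(161)=118159068427, p(162)=129913904637, p(163)=142798995930, p(164)=156919475295, p(165)=172389800255, p(166)=189334822579, p(167)=207890420102, p(168)=228204732751, p(169)=250438925115.
Final step: p(170) = p(169) + p(168) - p(165) - p(163) + p(158) + p(155) - p(148) - p(144) + p(135) + p(130) - p(119) - p(113) + p(100) + p(93) - p(78) - p(70) + p(53) + p(44) - p(25) - p(15)
= 250438925115 + 228204732751 - 172389800255 - 142798995930 + 88751778802 + 66493182097 - 33549419497 - 22540654445 + 9035836076 + 5371315400 - 1653668665 - 851376628 + 190569292 + 82010177 - 12132164 - 4087968 + 329931 + 75175 - 1958 - 176
= 274768617130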